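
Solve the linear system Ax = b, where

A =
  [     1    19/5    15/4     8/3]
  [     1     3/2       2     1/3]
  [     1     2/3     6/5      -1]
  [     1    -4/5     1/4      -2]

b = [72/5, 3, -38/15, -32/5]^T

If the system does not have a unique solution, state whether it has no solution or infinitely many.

Row-reduce:
R2 ← R2 − 1·R1.
R3 ← R3 − 1·R1.
R4 ← R4 − 1·R1.
R2 ← R2 / (-23/10).
R1 ← R1 − 19/5·R2.
R3 ← R3 + 47/15·R2.
R4 ← R4 + 23/5·R2.
R3 ← R3 / (-229/1380).
R1 ← R1 − 79/92·R3.
R2 ← R2 − 35/46·R3.
Row 4 reduces to 0 = 2, a contradiction. The system is inconsistent.

no solution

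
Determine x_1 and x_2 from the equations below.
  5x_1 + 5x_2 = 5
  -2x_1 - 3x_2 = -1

Row-reduce the augmented matrix:
R1 ← R1 / (5).
R2 ← R2 + 2·R1.
R2 ← R2 / (-1).
R1 ← R1 − 1·R2.
Reading off the reduced rows gives x_1 = 2, x_2 = -1.

x_1 = 2, x_2 = -1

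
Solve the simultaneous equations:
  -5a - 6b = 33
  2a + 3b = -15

a = -3, b = -3

Row-reduce the augmented matrix:
R1 ← R1 / (-5).
R2 ← R2 − 2·R1.
R2 ← R2 / (3/5).
R1 ← R1 − 6/5·R2.
Reading off the reduced rows gives a = -3, b = -3.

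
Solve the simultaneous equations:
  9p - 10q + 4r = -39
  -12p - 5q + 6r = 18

Row-reduce:
R1 ← R1 / (9).
R2 ← R2 + 12·R1.
R2 ← R2 / (-55/3).
R1 ← R1 + 10/9·R2.
Rank is 2 with 3 unknowns, leaving r free.

infinitely many solutions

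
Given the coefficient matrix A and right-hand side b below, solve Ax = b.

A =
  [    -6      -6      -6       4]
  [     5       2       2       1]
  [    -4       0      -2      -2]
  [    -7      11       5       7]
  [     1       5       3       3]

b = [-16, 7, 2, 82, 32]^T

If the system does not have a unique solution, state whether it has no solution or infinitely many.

Row-reduce the augmented matrix:
R1 ← R1 / (-6).
R2 ← R2 − 5·R1.
R3 ← R3 + 4·R1.
R4 ← R4 + 7·R1.
R5 ← R5 − 1·R1.
R2 ← R2 / (-3).
R1 ← R1 − 1·R2.
R3 ← R3 − 4·R2.
R4 ← R4 − 18·R2.
R5 ← R5 − 4·R2.
R3 ← R3 / (-2).
R2 ← R2 − 1·R3.
R4 ← R4 + 6·R3.
R5 ← R5 + 2·R3.
R4 ← R4 / (25).
R1 ← R1 − 7/9·R4.
R2 ← R2 + 8/9·R4.
R3 ← R3 + 5/9·R4.
R5 ← R5 − 25/3·R4.
R5 reduces to 0 = 0, so the extra equation is consistent.
Reading off the reduced rows gives x_1 = -1, x_2 = 6, x_3 = -1, x_4 = 2.

x_1 = -1, x_2 = 6, x_3 = -1, x_4 = 2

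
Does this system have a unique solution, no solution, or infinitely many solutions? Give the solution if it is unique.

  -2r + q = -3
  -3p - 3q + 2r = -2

infinitely many solutions

Row-reduce:
Swap R1 and R2.
R1 ← R1 / (-3).
R1 ← R1 − 1·R2.
Rank is 2 with 3 unknowns, leaving r free.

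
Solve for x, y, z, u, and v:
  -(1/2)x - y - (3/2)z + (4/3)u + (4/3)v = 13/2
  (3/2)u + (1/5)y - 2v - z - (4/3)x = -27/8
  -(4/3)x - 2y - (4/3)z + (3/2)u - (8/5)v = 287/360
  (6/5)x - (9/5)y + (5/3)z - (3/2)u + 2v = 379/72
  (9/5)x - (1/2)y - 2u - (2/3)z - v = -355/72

x = -5/2, y = -5/4, z = -2/3, u = -3/4, v = 3

Row-reduce the augmented matrix:
R1 ← R1 / (-1/2).
R2 ← R2 + 4/3·R1.
R3 ← R3 + 4/3·R1.
R4 ← R4 − 6/5·R1.
R5 ← R5 − 9/5·R1.
R2 ← R2 / (43/15).
R1 ← R1 − 2·R2.
R3 ← R3 − 2/3·R2.
R4 ← R4 + 21/5·R2.
R5 ← R5 + 41/10·R2.
R3 ← R3 / (254/129).
R1 ← R1 − 39/43·R3.
R2 ← R2 − 45/43·R3.
R4 ← R4 − 1588/645·R3.
R5 ← R5 + 2291/1290·R3.
R4 ← R4 / (1259/1905).
R1 ← R1 + 257/508·R4.
R2 ← R2 − 185/1524·R4.
R3 ← R3 + 407/508·R4.
R5 ← R5 + 7939/5080·R4.
R5 ← R5 / (-19879/6295).
R1 ← R1 − 5586/1259·R5.
R2 ← R2 + 292/1259·R5.
R3 ← R3 − 2082/6295·R5.
R4 ← R4 − 18016/6295·R5.
Reading off the reduced rows gives x = -5/2, y = -5/4, z = -2/3, u = -3/4, v = 3.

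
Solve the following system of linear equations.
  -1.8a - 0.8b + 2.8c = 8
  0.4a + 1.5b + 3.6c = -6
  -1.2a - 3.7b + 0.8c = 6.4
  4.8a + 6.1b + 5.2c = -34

a = -6, b = 0, c = -1

Row-reduce the augmented matrix:
R1 ← R1 / (-9/5).
R2 ← R2 − 2/5·R1.
R3 ← R3 + 6/5·R1.
R4 ← R4 − 24/5·R1.
R2 ← R2 / (119/90).
R1 ← R1 − 4/9·R2.
R3 ← R3 + 19/6·R2.
R4 ← R4 − 119/30·R2.
R3 ← R3 / (5382/595).
R1 ← R1 + 354/119·R3.
R2 ← R2 − 380/119·R3.
R4 reduces to 0 = 0, so the extra equation is consistent.
Reading off the reduced rows gives a = -6, b = 0, c = -1.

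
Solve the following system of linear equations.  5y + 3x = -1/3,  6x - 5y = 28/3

x = 1, y = -2/3

Row-reduce the augmented matrix:
R1 ← R1 / (3).
R2 ← R2 − 6·R1.
R2 ← R2 / (-15).
R1 ← R1 − 5/3·R2.
Reading off the reduced rows gives x = 1, y = -2/3.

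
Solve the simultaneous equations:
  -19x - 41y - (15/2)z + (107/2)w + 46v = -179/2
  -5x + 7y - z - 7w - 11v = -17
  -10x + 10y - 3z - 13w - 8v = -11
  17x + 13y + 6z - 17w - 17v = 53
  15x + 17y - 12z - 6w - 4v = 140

infinitely many solutions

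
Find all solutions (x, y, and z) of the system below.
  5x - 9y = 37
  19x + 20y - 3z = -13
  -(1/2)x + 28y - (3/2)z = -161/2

infinitely many solutions

Row-reduce:
R1 ← R1 / (5).
R2 ← R2 − 19·R1.
R3 ← R3 + 1/2·R1.
R2 ← R2 / (271/5).
R1 ← R1 + 9/5·R2.
R3 ← R3 − 271/10·R2.
Rank is 2 with 3 unknowns, leaving z free.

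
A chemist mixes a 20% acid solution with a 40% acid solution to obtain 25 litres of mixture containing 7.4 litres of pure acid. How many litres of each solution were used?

litres of solution A: 13, litres of solution B: 12

Let a = litres of solution A, b = litres of solution B.
  a + b = 25
  (2/5)b + (1/5)a = 37/5
From equation 1: a = 25 − b.
Substitute into equation 2 and solve: b = 12.
Then a = 13.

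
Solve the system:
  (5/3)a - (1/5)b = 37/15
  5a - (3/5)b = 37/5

infinitely many solutions

Row-reduce:
R1 ← R1 / (5/3).
R2 ← R2 − 5·R1.
Rank is 1 with 2 unknowns, leaving b free.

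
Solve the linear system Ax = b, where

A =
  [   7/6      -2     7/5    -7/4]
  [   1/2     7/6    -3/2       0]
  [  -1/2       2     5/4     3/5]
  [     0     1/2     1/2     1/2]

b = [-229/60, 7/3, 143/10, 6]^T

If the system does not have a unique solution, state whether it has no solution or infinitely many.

x_1 = 5, x_2 = 5, x_3 = 4, x_4 = 3

Row-reduce the augmented matrix:
R1 ← R1 / (7/6).
R2 ← R2 − 1/2·R1.
R3 ← R3 + 1/2·R1.
R2 ← R2 / (85/42).
R1 ← R1 + 12/7·R2.
R3 ← R3 − 8/7·R2.
R4 ← R4 − 1/2·R2.
R3 ← R3 / (5161/1700).
R1 ← R1 + 246/425·R3.
R2 ← R2 + 441/425·R3.
R4 ← R4 − 433/425·R3.
R4 ← R4 / (4027/7940).
R1 ← R1 + 3867/3970·R4.
R2 ← R2 − 693/3970·R4.
R3 ← R3 + 75/397·R4.
Reading off the reduced rows gives x_1 = 5, x_2 = 5, x_3 = 4, x_4 = 3.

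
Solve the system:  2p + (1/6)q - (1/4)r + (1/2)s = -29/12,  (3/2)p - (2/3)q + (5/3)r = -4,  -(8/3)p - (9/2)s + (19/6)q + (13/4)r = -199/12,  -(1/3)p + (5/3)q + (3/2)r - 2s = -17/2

no solution

Row-reduce:
R1 ← R1 / (2).
R2 ← R2 − 3/2·R1.
R3 ← R3 + 8/3·R1.
R4 ← R4 + 1/3·R1.
R2 ← R2 / (-19/24).
R1 ← R1 − 1/12·R2.
R3 ← R3 − 61/18·R2.
R4 ← R4 − 61/36·R2.
R3 ← R3 / (1856/171).
R1 ← R1 − 4/57·R3.
R2 ← R2 + 89/38·R3.
R4 ← R4 − 928/171·R3.
Row 4 reduces to 0 = 1, a contradiction. The system is inconsistent.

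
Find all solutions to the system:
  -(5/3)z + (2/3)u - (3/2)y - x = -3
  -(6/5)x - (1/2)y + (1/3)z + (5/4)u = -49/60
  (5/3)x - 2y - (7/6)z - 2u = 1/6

Row-reduce:
R1 ← R1 / (-1).
R2 ← R2 + 6/5·R1.
R3 ← R3 − 5/3·R1.
R2 ← R2 / (13/10).
R1 ← R1 − 3/2·R2.
R3 ← R3 + 9/2·R2.
R3 ← R3 / (967/234).
R1 ← R1 + 40/39·R3.
R2 ← R2 − 70/39·R3.
Rank is 3 with 4 unknowns, leaving u free.

infinitely many solutions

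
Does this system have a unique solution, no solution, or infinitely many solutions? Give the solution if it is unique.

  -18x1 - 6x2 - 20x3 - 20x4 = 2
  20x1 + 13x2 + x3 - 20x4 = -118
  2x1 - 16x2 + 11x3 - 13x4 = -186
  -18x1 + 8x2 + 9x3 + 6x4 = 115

x1 = -4, x2 = 5, x3 = -3, x4 = 5

Row-reduce the augmented matrix:
R1 ← R1 / (-18).
R2 ← R2 − 20·R1.
R3 ← R3 − 2·R1.
R4 ← R4 + 18·R1.
R2 ← R2 / (19/3).
R1 ← R1 − 1/3·R2.
R3 ← R3 + 50/3·R2.
R4 ← R4 − 14·R2.
R3 ← R3 / (-2683/57).
R1 ← R1 − 127/57·R3.
R2 ← R2 + 191/57·R3.
R4 ← R4 − 4327/57·R3.
R4 ← R4 / (-226473/2683).
R1 ← R1 + 7101/2683·R4.
R2 ← R2 − 6243/2683·R4.
R3 ← R3 − 7201/2683·R4.
Reading off the reduced rows gives x1 = -4, x2 = 5, x3 = -3, x4 = 5.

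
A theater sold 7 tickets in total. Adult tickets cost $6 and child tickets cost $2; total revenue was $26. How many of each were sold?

adult tickets: 3, child tickets: 4

Let a = adult tickets, c = child tickets.
  a + c = 7
  6a + 2c = 26
Row-reduce the augmented matrix:
R2 ← R2 − 6·R1.
R2 ← R2 / (-4).
R1 ← R1 − 1·R2.
Reading off the reduced rows gives a = 3, c = 4.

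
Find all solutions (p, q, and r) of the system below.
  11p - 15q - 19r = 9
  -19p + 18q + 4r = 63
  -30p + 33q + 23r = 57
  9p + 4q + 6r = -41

no solution

Row-reduce:
R1 ← R1 / (11).
R2 ← R2 + 19·R1.
R3 ← R3 + 30·R1.
R4 ← R4 − 9·R1.
R2 ← R2 / (-87/11).
R1 ← R1 + 15/11·R2.
R3 ← R3 + 87/11·R2.
R4 ← R4 − 179/11·R2.
Swap R3 and R4.
R3 ← R3 / (-3284/87).
R1 ← R1 − 94/29·R3.
R2 ← R2 − 317/87·R3.
Row 4 reduces to 0 = 3, a contradiction. The system is inconsistent.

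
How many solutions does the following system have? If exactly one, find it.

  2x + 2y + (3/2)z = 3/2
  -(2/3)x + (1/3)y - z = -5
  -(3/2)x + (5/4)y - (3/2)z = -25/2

Row-reduce the augmented matrix:
R1 ← R1 / (2).
R2 ← R2 + 2/3·R1.
R3 ← R3 + 3/2·R1.
R1 ← R1 − 1·R2.
R3 ← R3 − 11/4·R2.
R1 ← R1 − 5/4·R3.
R2 ← R2 + 1/2·R3.
Reading off the reduced rows gives x = 4, y = -4, z = 1.

x = 4, y = -4, z = 1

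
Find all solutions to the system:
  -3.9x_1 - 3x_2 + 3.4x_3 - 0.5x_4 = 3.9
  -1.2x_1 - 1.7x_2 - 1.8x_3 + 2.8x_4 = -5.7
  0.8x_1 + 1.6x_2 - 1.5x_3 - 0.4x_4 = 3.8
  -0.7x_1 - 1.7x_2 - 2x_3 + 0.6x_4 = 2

x_1 = -3, x_2 = 1, x_3 = -2, x_4 = -4

Row-reduce the augmented matrix:
R1 ← R1 / (-39/10).
R2 ← R2 + 6/5·R1.
R3 ← R3 − 4/5·R1.
R4 ← R4 + 7/10·R1.
R2 ← R2 / (-101/130).
R1 ← R1 − 10/13·R2.
R3 ← R3 − 64/65·R2.
R4 ← R4 + 151/130·R2.
R3 ← R3 / (-13361/3030).
R1 ← R1 + 1118/303·R3.
R2 ← R2 − 370/101·R3.
R4 ← R4 − 2492/1515·R3.
R4 ← R4 / (-336357/133610).
R1 ← R1 − 4555/13361·R4.
R2 ← R2 + 14824/13361·R4.
R3 ← R3 + 9820/13361·R4.
Reading off the reduced rows gives x_1 = -3, x_2 = 1, x_3 = -2, x_4 = -4.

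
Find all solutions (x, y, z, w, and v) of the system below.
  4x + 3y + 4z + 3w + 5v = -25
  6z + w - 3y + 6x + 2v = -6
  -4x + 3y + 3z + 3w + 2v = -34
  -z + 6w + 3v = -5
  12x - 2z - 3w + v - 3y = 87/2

Row-reduce:
R1 ← R1 / (4).
R2 ← R2 − 6·R1.
R3 ← R3 + 4·R1.
R5 ← R5 − 12·R1.
R2 ← R2 / (-15/2).
R1 ← R1 − 3/4·R2.
R3 ← R3 − 6·R2.
R5 ← R5 + 12·R2.
R3 ← R3 / (7).
R1 ← R1 − 1·R3.
R4 ← R4 + 1·R3.
R5 ← R5 + 14·R3.
R4 ← R4 / (226/35).
R1 ← R1 + 2/35·R4.
R2 ← R2 − 7/15·R4.
R3 ← R3 − 16/35·R4.
Row 5 reduces to 0 = 1/2, a contradiction. The system is inconsistent.

no solution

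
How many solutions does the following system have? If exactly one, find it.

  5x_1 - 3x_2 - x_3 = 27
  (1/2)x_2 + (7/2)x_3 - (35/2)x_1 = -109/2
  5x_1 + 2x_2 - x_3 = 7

Row-reduce:
R1 ← R1 / (5).
R2 ← R2 + 35/2·R1.
R3 ← R3 − 5·R1.
R2 ← R2 / (-10).
R1 ← R1 + 3/5·R2.
R3 ← R3 − 5·R2.
Rank is 2 with 3 unknowns, leaving x_3 free.

infinitely many solutions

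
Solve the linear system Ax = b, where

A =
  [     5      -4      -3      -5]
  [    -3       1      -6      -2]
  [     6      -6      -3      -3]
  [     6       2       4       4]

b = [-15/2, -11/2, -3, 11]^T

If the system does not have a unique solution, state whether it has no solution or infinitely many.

Row-reduce the augmented matrix:
R1 ← R1 / (5).
R2 ← R2 + 3·R1.
R3 ← R3 − 6·R1.
R4 ← R4 − 6·R1.
R2 ← R2 / (-7/5).
R1 ← R1 + 4/5·R2.
R3 ← R3 + 6/5·R2.
R4 ← R4 − 34/5·R2.
R3 ← R3 / (51/7).
R1 ← R1 − 27/7·R3.
R2 ← R2 − 39/7·R3.
R4 ← R4 + 212/7·R3.
R4 ← R4 / (16).
R1 ← R1 + 2·R4.
R2 ← R2 + 2·R4.
R3 ← R3 − 1·R4.
Reading off the reduced rows gives x_1 = 1/2, x_2 = 0, x_3 = 0, x_4 = 2.

x_1 = 1/2, x_2 = 0, x_3 = 0, x_4 = 2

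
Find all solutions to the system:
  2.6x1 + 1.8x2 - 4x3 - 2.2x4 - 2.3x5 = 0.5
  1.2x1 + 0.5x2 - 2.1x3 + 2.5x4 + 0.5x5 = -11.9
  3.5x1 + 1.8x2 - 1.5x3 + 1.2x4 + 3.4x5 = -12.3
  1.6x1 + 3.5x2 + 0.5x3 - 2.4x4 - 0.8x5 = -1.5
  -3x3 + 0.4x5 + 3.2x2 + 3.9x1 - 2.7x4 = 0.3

x1 = -6, x2 = 0, x3 = -3, x4 = -5, x5 = 3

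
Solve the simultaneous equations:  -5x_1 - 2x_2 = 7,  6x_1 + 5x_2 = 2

Row-reduce the augmented matrix:
R1 ← R1 / (-5).
R2 ← R2 − 6·R1.
R2 ← R2 / (13/5).
R1 ← R1 − 2/5·R2.
Reading off the reduced rows gives x_1 = -3, x_2 = 4.

x_1 = -3, x_2 = 4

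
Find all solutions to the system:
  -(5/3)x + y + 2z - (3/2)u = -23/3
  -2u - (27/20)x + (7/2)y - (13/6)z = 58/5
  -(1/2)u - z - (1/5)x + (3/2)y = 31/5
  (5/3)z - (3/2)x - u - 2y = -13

no solution

Row-reduce:
R1 ← R1 / (-5/3).
R2 ← R2 + 27/20·R1.
R3 ← R3 + 1/5·R1.
R4 ← R4 + 3/2·R1.
R2 ← R2 / (269/100).
R1 ← R1 + 3/5·R2.
R3 ← R3 − 69/50·R2.
R4 ← R4 + 29/10·R2.
R3 ← R3 / (189/269).
R1 ← R1 + 550/269·R3.
R2 ← R2 + 1136/807·R3.
R4 ← R4 + 1134/269·R3.
Row 4 reduces to 0 = 1, a contradiction. The system is inconsistent.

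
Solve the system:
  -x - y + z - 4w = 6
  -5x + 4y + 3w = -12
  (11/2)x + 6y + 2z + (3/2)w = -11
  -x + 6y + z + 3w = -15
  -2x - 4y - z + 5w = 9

no solution

Row-reduce:
R1 ← R1 / (-1).
R2 ← R2 + 5·R1.
R3 ← R3 − 11/2·R1.
R4 ← R4 + 1·R1.
R5 ← R5 + 2·R1.
R2 ← R2 / (9).
R1 ← R1 − 1·R2.
R3 ← R3 − 1/2·R2.
R4 ← R4 − 7·R2.
R5 ← R5 + 2·R2.
R3 ← R3 / (70/9).
R1 ← R1 + 4/9·R3.
R2 ← R2 + 5/9·R3.
R4 ← R4 − 35/9·R3.
R5 ← R5 + 37/9·R3.
Swap R4 and R5.
R4 ← R4 / (33/5).
R1 ← R1 − 1/5·R4.
R2 ← R2 − 1·R4.
R3 ← R3 + 14/5·R4.
Row 5 reduces to 0 = -1/2, a contradiction. The system is inconsistent.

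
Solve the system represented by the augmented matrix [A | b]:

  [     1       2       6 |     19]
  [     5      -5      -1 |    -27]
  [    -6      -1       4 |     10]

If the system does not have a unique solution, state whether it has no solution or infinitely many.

x_1 = -1, x_2 = 4, x_3 = 2

Row-reduce the augmented matrix:
R2 ← R2 − 5·R1.
R3 ← R3 + 6·R1.
R2 ← R2 / (-15).
R1 ← R1 − 2·R2.
R3 ← R3 − 11·R2.
R3 ← R3 / (259/15).
R1 ← R1 − 28/15·R3.
R2 ← R2 − 31/15·R3.
Reading off the reduced rows gives x_1 = -1, x_2 = 4, x_3 = 2.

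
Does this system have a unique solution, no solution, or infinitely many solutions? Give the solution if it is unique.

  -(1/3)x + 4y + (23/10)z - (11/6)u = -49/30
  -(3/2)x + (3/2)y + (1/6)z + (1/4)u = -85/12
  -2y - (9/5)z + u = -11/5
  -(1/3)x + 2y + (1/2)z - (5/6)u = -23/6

infinitely many solutions

Row-reduce:
R1 ← R1 / (-1/3).
R2 ← R2 + 3/2·R1.
R4 ← R4 + 1/3·R1.
R2 ← R2 / (-33/2).
R1 ← R1 + 12·R2.
R3 ← R3 + 2·R2.
R4 ← R4 + 2·R2.
R3 ← R3 / (-56/99).
R1 ← R1 − 167/330·R3.
R2 ← R2 − 611/990·R3.
R4 ← R4 + 56/99·R3.
Rank is 3 with 4 unknowns, leaving u free.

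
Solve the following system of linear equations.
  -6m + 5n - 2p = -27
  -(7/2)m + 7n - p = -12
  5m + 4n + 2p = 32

Row-reduce:
R1 ← R1 / (-6).
R2 ← R2 + 7/2·R1.
R3 ← R3 − 5·R1.
R2 ← R2 / (49/12).
R1 ← R1 + 5/6·R2.
R3 ← R3 − 49/6·R2.
Row 3 reduces to 0 = 2, a contradiction. The system is inconsistent.

no solution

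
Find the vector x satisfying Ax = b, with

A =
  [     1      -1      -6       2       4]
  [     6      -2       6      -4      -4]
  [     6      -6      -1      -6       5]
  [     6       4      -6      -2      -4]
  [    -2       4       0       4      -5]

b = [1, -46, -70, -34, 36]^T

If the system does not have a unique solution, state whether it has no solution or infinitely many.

x_1 = -3, x_2 = 4, x_3 = 2, x_4 = 6, x_5 = 2

Row-reduce the augmented matrix:
R2 ← R2 − 6·R1.
R3 ← R3 − 6·R1.
R4 ← R4 − 6·R1.
R5 ← R5 + 2·R1.
R2 ← R2 / (4).
R1 ← R1 + 1·R2.
R4 ← R4 − 10·R2.
R5 ← R5 − 2·R2.
R3 ← R3 / (35).
R1 ← R1 − 9/2·R3.
R2 ← R2 − 21/2·R3.
R4 ← R4 + 75·R3.
R5 ← R5 + 33·R3.
R4 ← R4 / (-88/7).
R1 ← R1 − 11/35·R4.
R2 ← R2 − 7/5·R4.
R3 ← R3 + 18/35·R4.
R5 ← R5 + 34/35·R4.
R5 ← R5 / (-223/220).
R1 ← R1 + 21/40·R5.
R2 ← R2 + 509/440·R5.
R3 ← R3 + 131/220·R5.
R4 ← R4 + 9/88·R5.
Reading off the reduced rows gives x_1 = -3, x_2 = 4, x_3 = 2, x_4 = 6, x_5 = 2.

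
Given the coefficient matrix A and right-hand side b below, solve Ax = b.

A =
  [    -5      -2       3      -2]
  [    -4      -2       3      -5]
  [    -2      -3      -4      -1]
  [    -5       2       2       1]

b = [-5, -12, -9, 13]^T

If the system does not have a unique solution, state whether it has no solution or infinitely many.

x_1 = -1, x_2 = 3, x_3 = 0, x_4 = 2

Row-reduce the augmented matrix:
R1 ← R1 / (-5).
R2 ← R2 + 4·R1.
R3 ← R3 + 2·R1.
R4 ← R4 + 5·R1.
R2 ← R2 / (-2/5).
R1 ← R1 − 2/5·R2.
R3 ← R3 + 11/5·R2.
R4 ← R4 − 4·R2.
R3 ← R3 / (-17/2).
R2 ← R2 + 3/2·R3.
R4 ← R4 − 5·R3.
R4 ← R4 / (-342/17).
R1 ← R1 + 3·R4.
R2 ← R2 − 89/17·R4.
R3 ← R3 + 37/17·R4.
Reading off the reduced rows gives x_1 = -1, x_2 = 3, x_3 = 0, x_4 = 2.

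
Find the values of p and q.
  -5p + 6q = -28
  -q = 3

p = 2, q = -3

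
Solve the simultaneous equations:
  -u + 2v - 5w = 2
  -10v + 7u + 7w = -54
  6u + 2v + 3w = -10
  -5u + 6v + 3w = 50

Row-reduce the augmented matrix:
R1 ← R1 / (-1).
R2 ← R2 − 7·R1.
R3 ← R3 − 6·R1.
R4 ← R4 + 5·R1.
R2 ← R2 / (4).
R1 ← R1 + 2·R2.
R3 ← R3 − 14·R2.
R4 ← R4 + 4·R2.
R3 ← R3 / (71).
R1 ← R1 + 9·R3.
R2 ← R2 + 7·R3.
R4 reduces to 0 = 0, so the extra equation is consistent.
Reading off the reduced rows gives u = -4, v = 4, w = 2.

u = -4, v = 4, w = 2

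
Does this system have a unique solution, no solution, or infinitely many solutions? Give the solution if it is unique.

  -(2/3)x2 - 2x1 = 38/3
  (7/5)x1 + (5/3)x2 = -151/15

x1 = -6, x2 = -1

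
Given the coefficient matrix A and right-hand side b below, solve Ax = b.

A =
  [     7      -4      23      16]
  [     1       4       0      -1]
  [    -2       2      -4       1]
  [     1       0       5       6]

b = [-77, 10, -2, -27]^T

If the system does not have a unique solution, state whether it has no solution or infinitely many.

Row-reduce:
R1 ← R1 / (7).
R2 ← R2 − 1·R1.
R3 ← R3 + 2·R1.
R4 ← R4 − 1·R1.
R2 ← R2 / (32/7).
R1 ← R1 + 4/7·R2.
R3 ← R3 − 6/7·R2.
R4 ← R4 − 4/7·R2.
R3 ← R3 / (51/16).
R1 ← R1 − 23/8·R3.
R2 ← R2 + 23/32·R3.
R4 ← R4 − 17/8·R3.
Rank is 3 with 4 unknowns, leaving x_4 free.

infinitely many solutions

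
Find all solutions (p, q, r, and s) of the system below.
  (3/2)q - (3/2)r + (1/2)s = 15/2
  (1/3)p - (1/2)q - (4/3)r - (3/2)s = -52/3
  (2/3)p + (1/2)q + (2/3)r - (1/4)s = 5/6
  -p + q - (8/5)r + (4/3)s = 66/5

Row-reduce the augmented matrix:
Swap R1 and R2.
R1 ← R1 / (1/3).
R3 ← R3 − 2/3·R1.
R4 ← R4 + 1·R1.
R2 ← R2 / (3/2).
R1 ← R1 + 3/2·R2.
R3 ← R3 − 3/2·R2.
R4 ← R4 + 1/2·R2.
R3 ← R3 / (29/6).
R1 ← R1 + 11/2·R3.
R2 ← R2 + 1·R3.
R4 ← R4 + 61/10·R3.
R4 ← R4 / (-93/580).
R1 ← R1 + 167/116·R4.
R2 ← R2 − 139/174·R4.
R3 ← R3 − 27/58·R4.
Reading off the reduced rows gives p = -4, q = 6, r = 3, s = 6.

p = -4, q = 6, r = 3, s = 6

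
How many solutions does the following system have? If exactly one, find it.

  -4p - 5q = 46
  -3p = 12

p = -4, q = -6

Row-reduce the augmented matrix:
R1 ← R1 / (-4).
R2 ← R2 + 3·R1.
R2 ← R2 / (15/4).
R1 ← R1 − 5/4·R2.
Reading off the reduced rows gives p = -4, q = -6.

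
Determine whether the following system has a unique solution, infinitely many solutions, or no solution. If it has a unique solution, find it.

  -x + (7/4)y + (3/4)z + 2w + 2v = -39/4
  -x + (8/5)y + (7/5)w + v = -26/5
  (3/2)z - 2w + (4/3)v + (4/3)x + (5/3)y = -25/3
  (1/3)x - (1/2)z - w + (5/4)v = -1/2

infinitely many solutions

Row-reduce:
R1 ← R1 / (-1).
R2 ← R2 + 1·R1.
R3 ← R3 − 4/3·R1.
R4 ← R4 − 1/3·R1.
R2 ← R2 / (-3/20).
R1 ← R1 + 7/4·R2.
R3 ← R3 − 4·R2.
R4 ← R4 − 7/12·R2.
R3 ← R3 / (-35/2).
R1 ← R1 − 8·R3.
R2 ← R2 − 5·R3.
R4 ← R4 + 19/6·R3.
R4 ← R4 / (34/315).
R1 ← R1 + 211/105·R4.
R2 ← R2 + 8/21·R4.
R3 ← R3 − 92/105·R4.
Rank is 4 with 5 unknowns, leaving v free.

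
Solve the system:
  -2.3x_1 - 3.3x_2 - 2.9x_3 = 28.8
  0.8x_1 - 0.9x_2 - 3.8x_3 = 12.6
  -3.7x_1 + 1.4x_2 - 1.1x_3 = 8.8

Row-reduce the augmented matrix:
R1 ← R1 / (-23/10).
R2 ← R2 − 4/5·R1.
R3 ← R3 + 37/10·R1.
R2 ← R2 / (-471/230).
R1 ← R1 − 33/23·R2.
R3 ← R3 − 1543/230·R2.
R3 ← R3 / (-28703/2355).
R1 ← R1 + 331/157·R3.
R2 ← R2 − 1106/471·R3.
Reading off the reduced rows gives x_1 = -3, x_2 = -4, x_3 = -3.

x_1 = -3, x_2 = -4, x_3 = -3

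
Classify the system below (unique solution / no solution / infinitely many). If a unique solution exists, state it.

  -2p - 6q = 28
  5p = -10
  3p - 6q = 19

no solution

Row-reduce:
R1 ← R1 / (-2).
R2 ← R2 − 5·R1.
R3 ← R3 − 3·R1.
R2 ← R2 / (-15).
R1 ← R1 − 3·R2.
R3 ← R3 + 15·R2.
Row 3 reduces to 0 = 1, a contradiction. The system is inconsistent.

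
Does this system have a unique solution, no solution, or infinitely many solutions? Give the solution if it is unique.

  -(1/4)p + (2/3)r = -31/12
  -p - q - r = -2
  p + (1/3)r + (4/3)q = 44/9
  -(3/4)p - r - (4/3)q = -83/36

Row-reduce the augmented matrix:
R1 ← R1 / (-1/4).
R2 ← R2 + 1·R1.
R3 ← R3 − 1·R1.
R4 ← R4 + 3/4·R1.
R2 ← R2 / (-1).
R3 ← R3 − 4/3·R2.
R4 ← R4 + 4/3·R2.
R3 ← R3 / (-17/9).
R1 ← R1 + 8/3·R3.
R2 ← R2 − 11/3·R3.
R4 ← R4 − 17/9·R3.
R4 reduces to 0 = 0, so the extra equation is consistent.
Reading off the reduced rows gives p = 7/3, q = 8/3, r = -3.

p = 7/3, q = 8/3, r = -3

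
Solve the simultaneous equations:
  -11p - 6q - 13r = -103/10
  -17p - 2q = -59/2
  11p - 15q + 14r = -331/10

p = 3/2, q = 2, r = -7/5

Row-reduce the augmented matrix:
R1 ← R1 / (-11).
R2 ← R2 + 17·R1.
R3 ← R3 − 11·R1.
R2 ← R2 / (80/11).
R1 ← R1 − 6/11·R2.
R3 ← R3 + 21·R2.
R3 ← R3 / (4721/80).
R1 ← R1 + 13/40·R3.
R2 ← R2 − 221/80·R3.
Reading off the reduced rows gives p = 3/2, q = 2, r = -7/5.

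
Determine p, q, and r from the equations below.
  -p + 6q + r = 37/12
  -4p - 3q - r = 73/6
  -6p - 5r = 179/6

Row-reduce the augmented matrix:
R1 ← R1 / (-1).
R2 ← R2 + 4·R1.
R3 ← R3 + 6·R1.
R2 ← R2 / (-27).
R1 ← R1 + 6·R2.
R3 ← R3 + 36·R2.
R3 ← R3 / (-13/3).
R1 ← R1 − 1/9·R3.
R2 ← R2 − 5/27·R3.
Reading off the reduced rows gives p = -11/4, q = 1/2, r = -8/3.

p = -11/4, q = 1/2, r = -8/3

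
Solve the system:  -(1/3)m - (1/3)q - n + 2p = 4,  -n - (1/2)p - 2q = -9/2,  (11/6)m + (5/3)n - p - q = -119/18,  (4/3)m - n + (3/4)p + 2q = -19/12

m = -3, n = 4/3, p = 7/3, q = 1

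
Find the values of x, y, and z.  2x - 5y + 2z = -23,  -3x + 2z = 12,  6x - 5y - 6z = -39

Row-reduce the augmented matrix:
R1 ← R1 / (2).
R2 ← R2 + 3·R1.
R3 ← R3 − 6·R1.
R2 ← R2 / (-15/2).
R1 ← R1 + 5/2·R2.
R3 ← R3 − 10·R2.
R3 ← R3 / (-16/3).
R1 ← R1 + 2/3·R3.
R2 ← R2 + 2/3·R3.
Reading off the reduced rows gives x = -4, y = 3, z = 0.

x = -4, y = 3, z = 0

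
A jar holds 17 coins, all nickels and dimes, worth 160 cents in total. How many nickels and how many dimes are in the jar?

Let n = nickels, d = dimes.
  d + n = 17
  5n + 10d = 160
Row-reduce the augmented matrix:
R2 ← R2 − 5·R1.
R2 ← R2 / (5).
R1 ← R1 − 1·R2.
Reading off the reduced rows gives n = 2, d = 15.

nickels: 2, dimes: 15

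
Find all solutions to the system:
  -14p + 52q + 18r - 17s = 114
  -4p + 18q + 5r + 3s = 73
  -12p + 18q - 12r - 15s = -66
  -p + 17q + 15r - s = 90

infinitely many solutions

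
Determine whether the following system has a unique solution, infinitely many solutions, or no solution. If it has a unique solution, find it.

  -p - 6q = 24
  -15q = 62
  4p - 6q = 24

no solution

Row-reduce:
R1 ← R1 / (-1).
R3 ← R3 − 4·R1.
R2 ← R2 / (-15).
R1 ← R1 − 6·R2.
R3 ← R3 + 30·R2.
Row 3 reduces to 0 = -4, a contradiction. The system is inconsistent.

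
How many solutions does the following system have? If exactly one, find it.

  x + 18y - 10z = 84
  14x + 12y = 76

infinitely many solutions

Row-reduce:
R2 ← R2 − 14·R1.
R2 ← R2 / (-240).
R1 ← R1 − 18·R2.
Rank is 2 with 3 unknowns, leaving z free.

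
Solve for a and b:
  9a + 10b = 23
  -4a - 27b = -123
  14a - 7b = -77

Row-reduce the augmented matrix:
R1 ← R1 / (9).
R2 ← R2 + 4·R1.
R3 ← R3 − 14·R1.
R2 ← R2 / (-203/9).
R1 ← R1 − 10/9·R2.
R3 ← R3 + 203/9·R2.
R3 reduces to 0 = 0, so the extra equation is consistent.
Reading off the reduced rows gives a = -3, b = 5.

a = -3, b = 5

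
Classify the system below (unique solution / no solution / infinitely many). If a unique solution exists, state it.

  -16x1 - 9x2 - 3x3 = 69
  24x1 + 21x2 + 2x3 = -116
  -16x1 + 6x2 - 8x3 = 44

Row-reduce:
R1 ← R1 / (-16).
R2 ← R2 − 24·R1.
R3 ← R3 + 16·R1.
R2 ← R2 / (15/2).
R1 ← R1 − 9/16·R2.
R3 ← R3 − 15·R2.
Rank is 2 with 3 unknowns, leaving x3 free.

infinitely many solutions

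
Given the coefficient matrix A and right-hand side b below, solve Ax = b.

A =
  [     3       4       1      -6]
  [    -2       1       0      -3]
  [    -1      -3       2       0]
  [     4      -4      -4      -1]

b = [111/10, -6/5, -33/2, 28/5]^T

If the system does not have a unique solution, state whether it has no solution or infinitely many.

x_1 = 3/2, x_2 = 3, x_3 = -3, x_4 = 2/5

Row-reduce the augmented matrix:
R1 ← R1 / (3).
R2 ← R2 + 2·R1.
R3 ← R3 + 1·R1.
R4 ← R4 − 4·R1.
R2 ← R2 / (11/3).
R1 ← R1 − 4/3·R2.
R3 ← R3 + 5/3·R2.
R4 ← R4 + 28/3·R2.
R3 ← R3 / (29/11).
R1 ← R1 − 1/11·R3.
R2 ← R2 − 2/11·R3.
R4 ← R4 + 40/11·R3.
R4 ← R4 / (-521/29).
R1 ← R1 − 21/29·R4.
R2 ← R2 + 45/29·R4.
R3 ← R3 + 57/29·R4.
Reading off the reduced rows gives x_1 = 3/2, x_2 = 3, x_3 = -3, x_4 = 2/5.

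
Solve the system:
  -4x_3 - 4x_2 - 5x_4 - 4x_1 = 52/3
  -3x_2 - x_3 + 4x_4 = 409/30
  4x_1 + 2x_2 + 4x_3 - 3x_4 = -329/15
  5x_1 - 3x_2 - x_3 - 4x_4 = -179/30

x_1 = -2, x_2 = -5/2, x_3 = -4/3, x_4 = 6/5

Row-reduce the augmented matrix:
R1 ← R1 / (-4).
R3 ← R3 − 4·R1.
R4 ← R4 − 5·R1.
R2 ← R2 / (-3).
R1 ← R1 − 1·R2.
R3 ← R3 + 2·R2.
R4 ← R4 + 8·R2.
R3 ← R3 / (2/3).
R1 ← R1 − 2/3·R3.
R2 ← R2 − 1/3·R3.
R4 ← R4 + 10/3·R3.
R4 ← R4 / (-297/4).
R1 ← R1 − 53/4·R4.
R2 ← R2 − 4·R4.
R3 ← R3 + 16·R4.
Reading off the reduced rows gives x_1 = -2, x_2 = -5/2, x_3 = -4/3, x_4 = 6/5.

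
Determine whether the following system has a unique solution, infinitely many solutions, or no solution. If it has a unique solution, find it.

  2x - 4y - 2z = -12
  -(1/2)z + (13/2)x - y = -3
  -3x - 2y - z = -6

infinitely many solutions

Row-reduce:
R1 ← R1 / (2).
R2 ← R2 − 13/2·R1.
R3 ← R3 + 3·R1.
R2 ← R2 / (12).
R1 ← R1 + 2·R2.
R3 ← R3 + 8·R2.
Rank is 2 with 3 unknowns, leaving z free.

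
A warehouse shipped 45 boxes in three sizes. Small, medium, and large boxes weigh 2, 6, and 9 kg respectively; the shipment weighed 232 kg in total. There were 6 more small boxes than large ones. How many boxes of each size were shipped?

Let s = small boxes, m = medium boxes, l = large boxes.
  s + m + l = 45
  2s + 6m + 9l = 232
  s - l = 6
Row-reduce the augmented matrix:
R2 ← R2 − 2·R1.
R3 ← R3 − 1·R1.
R2 ← R2 / (4).
R1 ← R1 − 1·R2.
R3 ← R3 + 1·R2.
R3 ← R3 / (-1/4).
R1 ← R1 + 3/4·R3.
R2 ← R2 − 7/4·R3.
Reading off the reduced rows gives s = 20, m = 11, l = 14.

small boxes: 20, medium boxes: 11, large boxes: 14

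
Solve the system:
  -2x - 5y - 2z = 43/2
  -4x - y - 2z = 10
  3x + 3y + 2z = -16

no solution

Row-reduce:
R1 ← R1 / (-2).
R2 ← R2 + 4·R1.
R3 ← R3 − 3·R1.
R2 ← R2 / (9).
R1 ← R1 − 5/2·R2.
R3 ← R3 + 9/2·R2.
Row 3 reduces to 0 = -1/4, a contradiction. The system is inconsistent.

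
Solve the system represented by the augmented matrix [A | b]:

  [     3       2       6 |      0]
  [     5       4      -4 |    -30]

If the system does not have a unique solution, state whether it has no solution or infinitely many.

infinitely many solutions

Row-reduce:
R1 ← R1 / (3).
R2 ← R2 − 5·R1.
R2 ← R2 / (2/3).
R1 ← R1 − 2/3·R2.
Rank is 2 with 3 unknowns, leaving x_3 free.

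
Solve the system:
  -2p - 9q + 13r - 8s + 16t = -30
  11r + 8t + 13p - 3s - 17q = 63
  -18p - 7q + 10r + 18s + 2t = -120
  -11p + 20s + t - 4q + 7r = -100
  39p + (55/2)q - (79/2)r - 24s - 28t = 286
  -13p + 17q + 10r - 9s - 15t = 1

no solution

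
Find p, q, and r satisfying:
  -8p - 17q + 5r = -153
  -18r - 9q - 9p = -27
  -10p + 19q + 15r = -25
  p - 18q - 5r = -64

Row-reduce the augmented matrix:
R1 ← R1 / (-8).
R2 ← R2 + 9·R1.
R3 ← R3 + 10·R1.
R4 ← R4 − 1·R1.
R2 ← R2 / (81/8).
R1 ← R1 − 17/8·R2.
R3 ← R3 − 161/4·R2.
R4 ← R4 + 161/8·R2.
R3 ← R3 / (308/3).
R1 ← R1 − 13/3·R3.
R2 ← R2 + 7/3·R3.
R4 ← R4 + 154/3·R3.
R4 reduces to 0 = 0, so the extra equation is consistent.
Reading off the reduced rows gives p = 6, q = 5, r = -4.

p = 6, q = 5, r = -4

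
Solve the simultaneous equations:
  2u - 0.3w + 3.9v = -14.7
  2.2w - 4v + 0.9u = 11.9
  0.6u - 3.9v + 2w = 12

Row-reduce the augmented matrix:
R1 ← R1 / (2).
R2 ← R2 − 9/10·R1.
R3 ← R3 − 3/5·R1.
R2 ← R2 / (-1151/200).
R1 ← R1 − 39/20·R2.
R3 ← R3 + 507/100·R2.
R3 ← R3 / (379/11510).
R1 ← R1 − 738/1151·R3.
R2 ← R2 + 467/1151·R3.
Reading off the reduced rows gives u = -3, v = -2, w = 3.

u = -3, v = -2, w = 3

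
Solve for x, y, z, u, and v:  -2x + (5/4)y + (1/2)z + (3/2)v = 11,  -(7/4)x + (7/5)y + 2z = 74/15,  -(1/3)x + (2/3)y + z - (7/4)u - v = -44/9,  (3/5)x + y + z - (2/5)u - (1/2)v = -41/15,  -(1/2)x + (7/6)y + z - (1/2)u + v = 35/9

x = -8/3, y = 7/3, z = -3/2, u = 2, v = 7/3

Row-reduce the augmented matrix:
R1 ← R1 / (-2).
R2 ← R2 + 7/4·R1.
R3 ← R3 + 1/3·R1.
R4 ← R4 − 3/5·R1.
R5 ← R5 + 1/2·R1.
R2 ← R2 / (49/160).
R1 ← R1 + 5/8·R2.
R3 ← R3 − 11/24·R2.
R4 ← R4 − 11/8·R2.
R5 ← R5 − 41/48·R2.
R3 ← R3 / (-209/147).
R1 ← R1 − 144/49·R3.
R2 ← R2 − 250/49·R3.
R4 ← R4 + 1437/245·R3.
R5 ← R5 + 512/147·R3.
R4 ← R4 / (5701/836).
R1 ← R1 + 756/209·R4.
R2 ← R2 + 2625/418·R4.
R3 ← R3 − 1029/836·R4.
R5 ← R5 − 1583/418·R4.
R5 ← R5 / (26439/28505).
R1 ← R1 + 11856/28505·R5.
R2 ← R2 − 5385/5701·R5.
R3 ← R3 + 58443/57010·R5.
R4 ← R4 − 12106/28505·R5.
Reading off the reduced rows gives x = -8/3, y = 7/3, z = -3/2, u = 2, v = 7/3.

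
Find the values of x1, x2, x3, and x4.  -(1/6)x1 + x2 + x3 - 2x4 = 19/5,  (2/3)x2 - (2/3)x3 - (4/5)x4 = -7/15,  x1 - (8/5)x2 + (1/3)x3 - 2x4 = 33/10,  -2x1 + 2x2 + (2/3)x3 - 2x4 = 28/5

x1 = -9/5, x2 = -1, x3 = 3/2, x4 = -3/2

Row-reduce the augmented matrix:
R1 ← R1 / (-1/6).
R3 ← R3 − 1·R1.
R4 ← R4 + 2·R1.
R2 ← R2 / (2/3).
R1 ← R1 + 6·R2.
R3 ← R3 − 22/5·R2.
R4 ← R4 + 10·R2.
R3 ← R3 / (161/15).
R1 ← R1 + 12·R3.
R2 ← R2 + 1·R3.
R4 ← R4 + 64/3·R3.
R4 ← R4 / (-5902/805).
R1 ← R1 + 3984/805·R4.
R2 ← R2 + 324/161·R4.
R3 ← R3 + 654/805·R4.
Reading off the reduced rows gives x1 = -9/5, x2 = -1, x3 = 3/2, x4 = -3/2.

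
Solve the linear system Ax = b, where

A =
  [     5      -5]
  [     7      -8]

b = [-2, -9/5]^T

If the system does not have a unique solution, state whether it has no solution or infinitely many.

Row-reduce the augmented matrix:
R1 ← R1 / (5).
R2 ← R2 − 7·R1.
R2 ← R2 / (-1).
R1 ← R1 + 1·R2.
Reading off the reduced rows gives x_1 = -7/5, x_2 = -1.

x_1 = -7/5, x_2 = -1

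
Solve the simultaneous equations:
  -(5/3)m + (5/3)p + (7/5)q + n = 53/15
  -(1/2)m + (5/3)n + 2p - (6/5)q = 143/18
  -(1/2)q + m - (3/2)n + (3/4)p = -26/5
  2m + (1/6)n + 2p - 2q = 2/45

m = -11/5, n = 8/3, p = 0, q = -2

Row-reduce the augmented matrix:
R1 ← R1 / (-5/3).
R2 ← R2 + 1/2·R1.
R3 ← R3 − 1·R1.
R4 ← R4 − 2·R1.
R2 ← R2 / (41/30).
R1 ← R1 + 3/5·R2.
R3 ← R3 + 9/10·R2.
R4 ← R4 − 41/30·R2.
R3 ← R3 / (449/164).
R1 ← R1 + 14/41·R3.
R2 ← R2 − 45/41·R3.
R4 ← R4 − 5/2·R3.
R4 ← R4 / (8817/4490).
R1 ← R1 + 3686/2245·R4.
R2 ← R2 + 2007/2245·R4.
R3 ← R3 + 596/2245·R4.
Reading off the reduced rows gives m = -11/5, n = 8/3, p = 0, q = -2.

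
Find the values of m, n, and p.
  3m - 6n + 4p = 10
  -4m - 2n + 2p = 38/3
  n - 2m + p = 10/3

m = -5/3, n = -3/2, p = 3/2

Row-reduce the augmented matrix:
R1 ← R1 / (3).
R2 ← R2 + 4·R1.
R3 ← R3 + 2·R1.
R2 ← R2 / (-10).
R1 ← R1 + 2·R2.
R3 ← R3 + 3·R2.
R3 ← R3 / (22/15).
R1 ← R1 + 2/15·R3.
R2 ← R2 + 11/15·R3.
Reading off the reduced rows gives m = -5/3, n = -3/2, p = 3/2.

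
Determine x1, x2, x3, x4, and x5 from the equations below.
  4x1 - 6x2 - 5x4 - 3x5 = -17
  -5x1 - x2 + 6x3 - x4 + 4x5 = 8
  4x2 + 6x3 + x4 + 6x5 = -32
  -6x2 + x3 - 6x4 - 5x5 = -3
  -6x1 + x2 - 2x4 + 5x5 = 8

x1 = -5, x2 = -5, x3 = -2, x4 = 6, x5 = -1

Row-reduce the augmented matrix:
R1 ← R1 / (4).
R2 ← R2 + 5·R1.
R5 ← R5 + 6·R1.
R2 ← R2 / (-17/2).
R1 ← R1 + 3/2·R2.
R3 ← R3 − 4·R2.
R4 ← R4 + 6·R2.
R5 ← R5 + 8·R2.
R3 ← R3 / (150/17).
R1 ← R1 + 18/17·R3.
R2 ← R2 + 12/17·R3.
R4 ← R4 + 55/17·R3.
R5 ← R5 + 96/17·R3.
R4 ← R4 / (-53/30).
R1 ← R1 + 13/50·R4.
R2 ← R2 − 33/50·R4.
R3 ← R3 + 41/150·R4.
R5 ← R5 + 211/50·R4.
R5 ← R5 / (5929/530).
R1 ← R1 − 197/530·R5.
R2 ← R2 + 337/530·R5.
R3 ← R3 − 304/265·R5.
R4 ← R4 − 88/53·R5.
Reading off the reduced rows gives x1 = -5, x2 = -5, x3 = -2, x4 = 6, x5 = -1.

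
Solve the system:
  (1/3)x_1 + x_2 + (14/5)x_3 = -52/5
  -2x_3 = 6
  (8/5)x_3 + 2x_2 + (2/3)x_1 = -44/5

Row-reduce:
R1 ← R1 / (1/3).
R3 ← R3 − 2/3·R1.
R2 ← R2 / (-2).
R1 ← R1 − 42/5·R2.
R3 ← R3 + 4·R2.
Rank is 2 with 3 unknowns, leaving x_2 free.

infinitely many solutions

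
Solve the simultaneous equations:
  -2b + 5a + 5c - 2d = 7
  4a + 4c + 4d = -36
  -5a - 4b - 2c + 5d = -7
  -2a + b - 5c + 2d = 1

a = 1, b = -5, c = -4, d = -6

Row-reduce the augmented matrix:
R1 ← R1 / (5).
R2 ← R2 − 4·R1.
R3 ← R3 + 5·R1.
R4 ← R4 + 2·R1.
R2 ← R2 / (8/5).
R1 ← R1 + 2/5·R2.
R3 ← R3 + 6·R2.
R4 ← R4 − 1/5·R2.
R3 ← R3 / (3).
R1 ← R1 − 1·R3.
R4 ← R4 + 3·R3.
R4 ← R4 / (49/2).
R1 ← R1 + 7·R4.
R2 ← R2 − 7/2·R4.
R3 ← R3 − 8·R4.
Reading off the reduced rows gives a = 1, b = -5, c = -4, d = -6.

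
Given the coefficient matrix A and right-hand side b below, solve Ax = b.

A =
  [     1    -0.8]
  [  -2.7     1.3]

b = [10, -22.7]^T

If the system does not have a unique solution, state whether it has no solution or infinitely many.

From equation 1: x_1 = 10 + 4/5·x_2.
Substitute into equation 2 and solve: x_2 = -5.
Then x_1 = 6.

x_1 = 6, x_2 = -5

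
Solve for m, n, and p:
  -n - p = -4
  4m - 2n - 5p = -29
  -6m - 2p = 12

m = -3, n = 1, p = 3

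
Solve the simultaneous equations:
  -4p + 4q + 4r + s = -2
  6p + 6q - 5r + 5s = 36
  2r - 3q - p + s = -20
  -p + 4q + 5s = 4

p = 2, q = 4, r = -2, s = -2

Row-reduce the augmented matrix:
R1 ← R1 / (-4).
R2 ← R2 − 6·R1.
R3 ← R3 + 1·R1.
R4 ← R4 + 1·R1.
R2 ← R2 / (12).
R1 ← R1 + 1·R2.
R3 ← R3 + 4·R2.
R4 ← R4 − 3·R2.
R3 ← R3 / (4/3).
R1 ← R1 + 11/12·R3.
R2 ← R2 − 1/12·R3.
R4 ← R4 + 5/4·R3.
R4 ← R4 / (375/64).
R1 ← R1 − 147/64·R4.
R2 ← R2 − 23/64·R4.
R3 ← R3 − 35/16·R4.
Reading off the reduced rows gives p = 2, q = 4, r = -2, s = -2.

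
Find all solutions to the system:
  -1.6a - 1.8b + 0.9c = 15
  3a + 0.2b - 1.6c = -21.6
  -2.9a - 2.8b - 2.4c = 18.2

a = -6, b = -2, c = 2

Row-reduce the augmented matrix:
R1 ← R1 / (-8/5).
R2 ← R2 − 3·R1.
R3 ← R3 + 29/10·R1.
R2 ← R2 / (-127/40).
R1 ← R1 − 9/8·R2.
R3 ← R3 − 37/80·R2.
R3 ← R3 / (-10207/2540).
R1 ← R1 + 135/254·R3.
R2 ← R2 + 7/254·R3.
Reading off the reduced rows gives a = -6, b = -2, c = 2.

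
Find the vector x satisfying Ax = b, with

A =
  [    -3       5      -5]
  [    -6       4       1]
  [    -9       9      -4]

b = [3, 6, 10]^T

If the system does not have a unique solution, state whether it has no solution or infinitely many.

Row-reduce:
R1 ← R1 / (-3).
R2 ← R2 + 6·R1.
R3 ← R3 + 9·R1.
R2 ← R2 / (-6).
R1 ← R1 + 5/3·R2.
R3 ← R3 + 6·R2.
Row 3 reduces to 0 = 1, a contradiction. The system is inconsistent.

no solution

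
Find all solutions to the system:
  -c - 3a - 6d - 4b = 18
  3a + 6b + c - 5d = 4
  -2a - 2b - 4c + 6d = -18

infinitely many solutions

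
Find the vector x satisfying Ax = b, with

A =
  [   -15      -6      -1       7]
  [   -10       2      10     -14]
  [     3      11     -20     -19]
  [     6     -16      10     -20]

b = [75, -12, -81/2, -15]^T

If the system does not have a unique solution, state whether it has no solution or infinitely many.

Row-reduce the augmented matrix:
R1 ← R1 / (-15).
R2 ← R2 + 10·R1.
R3 ← R3 − 3·R1.
R4 ← R4 − 6·R1.
R2 ← R2 / (6).
R1 ← R1 − 2/5·R2.
R3 ← R3 − 49/5·R2.
R4 ← R4 + 92/5·R2.
R3 ← R3 / (-1693/45).
R1 ← R1 + 29/45·R3.
R2 ← R2 − 16/9·R3.
R4 ← R4 − 1904/45·R3.
R4 ← R4 / (-101494/1693).
R1 ← R1 − 943/1693·R4.
R2 ← R2 + 4236/1693·R4.
R3 ← R3 + 580/1693·R4.
Reading off the reduced rows gives x_1 = -3, x_2 = -3, x_3 = -3/2, x_4 = 3/2.

x_1 = -3, x_2 = -3, x_3 = -3/2, x_4 = 3/2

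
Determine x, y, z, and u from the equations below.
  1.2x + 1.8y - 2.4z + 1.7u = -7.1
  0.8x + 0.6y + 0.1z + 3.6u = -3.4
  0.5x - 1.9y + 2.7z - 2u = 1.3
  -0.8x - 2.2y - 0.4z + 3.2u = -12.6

x = -4, y = 5, z = 4, u = -1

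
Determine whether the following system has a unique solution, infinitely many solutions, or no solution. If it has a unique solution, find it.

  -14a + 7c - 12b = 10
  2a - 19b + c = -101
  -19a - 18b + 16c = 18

a = -4, b = 5, c = 2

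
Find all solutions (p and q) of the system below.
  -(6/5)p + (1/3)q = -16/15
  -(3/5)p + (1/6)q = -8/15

Row-reduce:
R1 ← R1 / (-6/5).
R2 ← R2 + 3/5·R1.
Rank is 1 with 2 unknowns, leaving q free.

infinitely many solutions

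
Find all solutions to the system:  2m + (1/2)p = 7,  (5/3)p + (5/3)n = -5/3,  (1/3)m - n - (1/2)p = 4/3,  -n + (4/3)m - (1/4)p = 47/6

no solution

Row-reduce:
R1 ← R1 / (2).
R3 ← R3 − 1/3·R1.
R4 ← R4 − 4/3·R1.
R2 ← R2 / (5/3).
R3 ← R3 + 1·R2.
R4 ← R4 + 1·R2.
R3 ← R3 / (5/12).
R1 ← R1 − 1/4·R3.
R2 ← R2 − 1·R3.
R4 ← R4 − 5/12·R3.
Row 4 reduces to 0 = 3, a contradiction. The system is inconsistent.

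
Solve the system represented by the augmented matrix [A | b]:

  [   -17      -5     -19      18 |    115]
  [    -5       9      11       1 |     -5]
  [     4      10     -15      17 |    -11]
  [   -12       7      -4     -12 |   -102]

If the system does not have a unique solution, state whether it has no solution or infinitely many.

x_1 = -2, x_2 = -6, x_3 = 3, x_4 = 6

Row-reduce the augmented matrix:
R1 ← R1 / (-17).
R2 ← R2 + 5·R1.
R3 ← R3 − 4·R1.
R4 ← R4 + 12·R1.
R2 ← R2 / (178/17).
R1 ← R1 − 5/17·R2.
R3 ← R3 − 150/17·R2.
R4 ← R4 − 179/17·R2.
R3 ← R3 / (-2977/89).
R1 ← R1 − 58/89·R3.
R2 ← R2 − 141/89·R3.
R4 ← R4 + 647/89·R3.
R4 ← R4 / (-153549/5954).
R1 ← R1 + 2703/5954·R4.
R2 ← R2 − 4567/5954·R4.
R3 ← R3 + 2212/2977·R4.
Reading off the reduced rows gives x_1 = -2, x_2 = -6, x_3 = 3, x_4 = 6.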